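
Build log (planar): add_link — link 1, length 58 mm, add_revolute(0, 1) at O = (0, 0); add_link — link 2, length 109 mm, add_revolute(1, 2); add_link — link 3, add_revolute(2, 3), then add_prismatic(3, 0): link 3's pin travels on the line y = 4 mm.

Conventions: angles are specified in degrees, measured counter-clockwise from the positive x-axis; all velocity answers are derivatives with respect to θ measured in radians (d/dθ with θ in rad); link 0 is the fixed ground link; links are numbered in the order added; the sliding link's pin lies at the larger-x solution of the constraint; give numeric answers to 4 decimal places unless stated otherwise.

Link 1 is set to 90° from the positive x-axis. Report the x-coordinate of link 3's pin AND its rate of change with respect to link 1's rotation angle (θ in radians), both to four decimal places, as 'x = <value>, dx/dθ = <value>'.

geometry: r = 58 mm, L = 109 mm, e = 4 mm
crank pin P = (r cos θ, r sin θ) = (0.000000, 58.000000)
h = r sin θ − e = 58.000000 − 4 = 54.000000
x = r cos θ + √(L² − h²) = 0.000000 + 94.683684 = 94.683684
dx/dθ = −r sin θ − h·r cos θ/√(L² − h²) (θ in radians; h = 54.000000) = -58.000000

x = 94.6837, dx/dθ = -58.0000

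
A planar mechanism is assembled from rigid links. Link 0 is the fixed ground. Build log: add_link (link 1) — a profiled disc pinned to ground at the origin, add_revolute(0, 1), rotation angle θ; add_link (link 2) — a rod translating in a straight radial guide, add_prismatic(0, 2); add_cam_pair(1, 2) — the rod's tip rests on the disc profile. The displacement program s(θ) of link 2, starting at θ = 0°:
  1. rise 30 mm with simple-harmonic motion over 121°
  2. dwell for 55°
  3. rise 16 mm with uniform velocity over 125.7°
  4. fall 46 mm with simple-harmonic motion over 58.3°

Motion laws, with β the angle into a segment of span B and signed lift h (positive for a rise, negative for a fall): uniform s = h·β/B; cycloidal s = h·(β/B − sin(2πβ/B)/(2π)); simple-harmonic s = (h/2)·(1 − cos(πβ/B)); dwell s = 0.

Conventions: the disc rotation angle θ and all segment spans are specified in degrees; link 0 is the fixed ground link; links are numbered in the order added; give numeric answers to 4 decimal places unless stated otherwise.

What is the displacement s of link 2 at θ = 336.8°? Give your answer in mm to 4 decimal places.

seg 1 [0°–121°] simple-harmonic, h=30: full span → s += 30 → s = 30.0000
seg 2 [121°–176°] dwell: s stays 30.0000
seg 3 [176°–301.7°] uniform, h=16: full span → s += 16 → s = 46.0000
seg 4 [301.7°–360°] simple-harmonic, h=-46: θ=336.8° here. β=35.1, B=58.3. -46/2·(1 − cos(π·0.6021)) = -30.2487 → s = 15.7513

15.7513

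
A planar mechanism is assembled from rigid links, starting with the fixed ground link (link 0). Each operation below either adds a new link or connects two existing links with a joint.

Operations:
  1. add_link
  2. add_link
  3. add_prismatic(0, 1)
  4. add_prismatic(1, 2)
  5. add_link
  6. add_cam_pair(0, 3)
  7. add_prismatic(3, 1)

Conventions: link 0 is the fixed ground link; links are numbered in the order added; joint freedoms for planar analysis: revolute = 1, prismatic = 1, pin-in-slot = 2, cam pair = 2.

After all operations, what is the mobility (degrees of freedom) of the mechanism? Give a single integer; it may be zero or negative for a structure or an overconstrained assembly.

link 0 = ground. State L|J1|J2 = 1|0|0
+link1  2|0|0
+link2  3|0|0
P(0,1) f=1→J1  3|1|0
P(1,2) f=1→J1  3|2|0
+link3  4|2|0
C(0,3) f=2→J2  4|2|1
P(3,1) f=1→J1  4|3|1
M = 3(4−1)−2·3−1 = 9−6−1 = 2

M = 2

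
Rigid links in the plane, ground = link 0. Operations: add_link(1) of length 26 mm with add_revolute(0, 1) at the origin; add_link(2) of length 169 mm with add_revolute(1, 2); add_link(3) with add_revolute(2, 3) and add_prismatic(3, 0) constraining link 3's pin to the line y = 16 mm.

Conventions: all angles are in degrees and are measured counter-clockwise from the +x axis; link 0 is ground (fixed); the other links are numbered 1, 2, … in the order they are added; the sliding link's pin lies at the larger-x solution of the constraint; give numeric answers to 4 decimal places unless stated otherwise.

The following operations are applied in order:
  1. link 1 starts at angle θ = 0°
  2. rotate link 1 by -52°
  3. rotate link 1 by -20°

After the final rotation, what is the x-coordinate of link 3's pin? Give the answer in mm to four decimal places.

geometry: r = 26 mm, L = 169 mm, e = 16 mm; θ starts at 0°
rotate link 1 by -52°: θ ← 0° -52° = -52°
rotate link 1 by -20°: θ ← -52° -20° = -72°
crank pin P = (r cos θ, r sin θ) = (8.034442, -24.727469)
h = r sin θ − e = -24.727469 − 16 = -40.727469
x = r cos θ + √(L² − h²) = 8.034442 + 164.019125 = 172.053566

172.0536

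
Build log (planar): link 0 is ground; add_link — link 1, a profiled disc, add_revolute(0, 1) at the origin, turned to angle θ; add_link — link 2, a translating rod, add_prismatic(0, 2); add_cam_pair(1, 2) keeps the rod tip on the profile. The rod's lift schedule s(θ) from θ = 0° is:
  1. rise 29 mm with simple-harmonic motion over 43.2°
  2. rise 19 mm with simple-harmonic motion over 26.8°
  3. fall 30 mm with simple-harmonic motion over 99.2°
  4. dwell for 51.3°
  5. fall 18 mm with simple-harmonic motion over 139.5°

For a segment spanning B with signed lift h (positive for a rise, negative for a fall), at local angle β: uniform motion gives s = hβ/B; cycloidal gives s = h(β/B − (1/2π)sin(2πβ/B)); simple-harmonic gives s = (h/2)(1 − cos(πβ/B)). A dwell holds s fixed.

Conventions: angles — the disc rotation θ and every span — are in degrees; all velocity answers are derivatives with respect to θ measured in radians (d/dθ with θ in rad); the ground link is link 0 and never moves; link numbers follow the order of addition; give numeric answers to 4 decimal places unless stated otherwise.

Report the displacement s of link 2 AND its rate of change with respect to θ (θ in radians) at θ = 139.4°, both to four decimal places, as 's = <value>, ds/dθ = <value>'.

seg 1 [0°–43.2°] simple-harmonic, h=29: full span → s += 29 → s = 29.0000
seg 2 [43.2°–70°] simple-harmonic, h=19: full span → s += 19 → s = 48.0000
seg 3 [70°–169.2°] simple-harmonic, h=-30: θ=139.4° here. β=69.4, B=99.2. -30/2·(1 − cos(π·0.6996)) = -23.8014 → s = 24.1986
velocity in seg [70°–169.2°] (simple-harmonic), θ in radians: β = 69.4° = 1.2113 rad, B = 99.2° = 1.7314 rad; ds/dθ = (πh/(2B)) sin(πβ/B) = (π·(-30)/(2·1.7314)) sin(π·0.6996) = -22.039864 mm/rad

s = 24.1986, ds/dθ = -22.0399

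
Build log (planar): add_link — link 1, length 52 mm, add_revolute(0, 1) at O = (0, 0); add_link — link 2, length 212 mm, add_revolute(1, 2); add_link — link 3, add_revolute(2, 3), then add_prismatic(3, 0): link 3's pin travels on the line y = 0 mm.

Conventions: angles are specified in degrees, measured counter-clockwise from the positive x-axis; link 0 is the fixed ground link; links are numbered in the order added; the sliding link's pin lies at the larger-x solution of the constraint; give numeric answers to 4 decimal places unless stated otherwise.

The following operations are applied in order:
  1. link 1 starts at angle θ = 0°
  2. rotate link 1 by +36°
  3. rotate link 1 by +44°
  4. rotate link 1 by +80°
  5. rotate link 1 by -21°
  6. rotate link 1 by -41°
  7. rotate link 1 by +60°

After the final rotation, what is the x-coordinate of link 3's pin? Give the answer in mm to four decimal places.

geometry: r = 52 mm, L = 212 mm, e = 0 mm; θ starts at 0°
rotate link 1 by +36°: θ ← 0° +36° = 36°
rotate link 1 by +44°: θ ← 36° +44° = 80°
rotate link 1 by +80°: θ ← 80° +80° = 160°
rotate link 1 by -21°: θ ← 160° -21° = 139°
rotate link 1 by -41°: θ ← 139° -41° = 98°
rotate link 1 by +60°: θ ← 98° +60° = 158°
crank pin P = (r cos θ, r sin θ) = (-48.213560, 19.479543)
h = r sin θ − e = 19.479543 − 0 = 19.479543
x = r cos θ + √(L² − h²) = -48.213560 + 211.103168 = 162.889607

162.8896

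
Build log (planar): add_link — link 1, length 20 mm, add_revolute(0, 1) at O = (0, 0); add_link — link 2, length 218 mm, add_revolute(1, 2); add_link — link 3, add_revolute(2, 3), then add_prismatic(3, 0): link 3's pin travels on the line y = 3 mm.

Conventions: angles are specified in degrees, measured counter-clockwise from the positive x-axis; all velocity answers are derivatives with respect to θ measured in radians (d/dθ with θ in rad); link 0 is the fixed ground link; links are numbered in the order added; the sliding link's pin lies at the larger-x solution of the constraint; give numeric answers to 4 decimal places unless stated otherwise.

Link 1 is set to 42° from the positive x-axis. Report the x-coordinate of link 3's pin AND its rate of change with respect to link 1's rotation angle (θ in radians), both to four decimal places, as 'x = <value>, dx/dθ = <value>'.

geometry: r = 20 mm, L = 218 mm, e = 3 mm
crank pin P = (r cos θ, r sin θ) = (14.862897, 13.382612)
h = r sin θ − e = 13.382612 − 3 = 10.382612
x = r cos θ + √(L² − h²) = 14.862897 + 217.752615 = 232.615512
dx/dθ = −r sin θ − h·r cos θ/√(L² − h²) (θ in radians; h = 10.382612) = -14.091286

x = 232.6155, dx/dθ = -14.0913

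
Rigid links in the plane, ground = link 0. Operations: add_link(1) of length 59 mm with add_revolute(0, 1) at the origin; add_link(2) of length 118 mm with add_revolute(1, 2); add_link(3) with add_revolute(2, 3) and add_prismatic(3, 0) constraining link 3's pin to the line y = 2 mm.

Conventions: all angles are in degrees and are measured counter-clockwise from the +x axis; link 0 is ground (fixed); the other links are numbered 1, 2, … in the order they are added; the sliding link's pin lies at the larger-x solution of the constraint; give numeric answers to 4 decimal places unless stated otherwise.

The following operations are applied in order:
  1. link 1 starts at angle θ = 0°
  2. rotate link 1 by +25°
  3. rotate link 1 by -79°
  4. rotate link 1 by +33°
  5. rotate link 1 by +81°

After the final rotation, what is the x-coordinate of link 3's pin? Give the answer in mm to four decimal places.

geometry: r = 59 mm, L = 118 mm, e = 2 mm; θ starts at 0°
rotate link 1 by +25°: θ ← 0° +25° = 25°
rotate link 1 by -79°: θ ← 25° -79° = -54°
rotate link 1 by +33°: θ ← -54° +33° = -21°
rotate link 1 by +81°: θ ← -21° +81° = 60°
crank pin P = (r cos θ, r sin θ) = (29.500000, 51.095499)
h = r sin θ − e = 51.095499 − 2 = 49.095499
x = r cos θ + √(L² − h²) = 29.500000 + 107.301594 = 136.801594

136.8016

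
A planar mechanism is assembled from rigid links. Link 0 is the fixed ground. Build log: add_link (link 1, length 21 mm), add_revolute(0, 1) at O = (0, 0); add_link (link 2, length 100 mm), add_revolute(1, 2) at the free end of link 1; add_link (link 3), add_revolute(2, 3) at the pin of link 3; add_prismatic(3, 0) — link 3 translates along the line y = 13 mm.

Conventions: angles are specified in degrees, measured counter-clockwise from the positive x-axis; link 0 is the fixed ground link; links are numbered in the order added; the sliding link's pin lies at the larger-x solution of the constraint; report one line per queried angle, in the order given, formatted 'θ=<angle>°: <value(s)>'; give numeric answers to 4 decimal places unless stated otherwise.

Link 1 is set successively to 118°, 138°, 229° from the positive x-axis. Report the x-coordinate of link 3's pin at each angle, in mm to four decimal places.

geometry: r = 21 mm, L = 100 mm, e = 13 mm
θ=118°: crank pin P = (r cos θ, r sin θ) = (-9.858903, 18.541899)
θ=118°: h = r sin θ − e = 18.541899 − 13 = 5.541899
θ=118°: x = r cos θ + √(L² − h²) = -9.858903 + 99.846319 = 89.987416
θ=138°: crank pin P = (r cos θ, r sin θ) = (-15.606041, 14.051743)
θ=138°: h = r sin θ − e = 14.051743 − 13 = 1.051743
θ=138°: x = r cos θ + √(L² − h²) = -15.606041 + 99.994469 = 84.388428
θ=229°: crank pin P = (r cos θ, r sin θ) = (-13.777240, -15.848901)
θ=229°: h = r sin θ − e = -15.848901 − 13 = -28.848901
θ=229°: x = r cos θ + √(L² − h²) = -13.777240 + 95.748321 = 81.971081

θ=118°: 89.9874
θ=138°: 84.3884
θ=229°: 81.9711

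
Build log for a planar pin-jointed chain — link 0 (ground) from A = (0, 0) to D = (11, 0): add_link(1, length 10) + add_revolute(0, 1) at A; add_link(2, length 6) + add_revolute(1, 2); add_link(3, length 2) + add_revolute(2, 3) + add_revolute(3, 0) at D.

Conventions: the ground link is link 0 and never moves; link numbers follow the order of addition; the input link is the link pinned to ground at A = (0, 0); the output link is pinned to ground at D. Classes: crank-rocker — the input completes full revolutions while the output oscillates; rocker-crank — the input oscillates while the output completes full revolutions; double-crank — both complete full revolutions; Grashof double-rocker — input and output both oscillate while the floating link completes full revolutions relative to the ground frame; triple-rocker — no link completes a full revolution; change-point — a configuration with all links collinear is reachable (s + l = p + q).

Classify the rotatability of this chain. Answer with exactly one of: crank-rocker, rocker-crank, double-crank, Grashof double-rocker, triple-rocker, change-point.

lengths: ground=11, input=10, coupler=6, output=2
sorted: s=2 (shortest), l=11 (longest), p+q=16
s + l = 13 vs p + q = 16
s + l < p + q (Grashof) with shortest = output link → rocker-crank

rocker-crank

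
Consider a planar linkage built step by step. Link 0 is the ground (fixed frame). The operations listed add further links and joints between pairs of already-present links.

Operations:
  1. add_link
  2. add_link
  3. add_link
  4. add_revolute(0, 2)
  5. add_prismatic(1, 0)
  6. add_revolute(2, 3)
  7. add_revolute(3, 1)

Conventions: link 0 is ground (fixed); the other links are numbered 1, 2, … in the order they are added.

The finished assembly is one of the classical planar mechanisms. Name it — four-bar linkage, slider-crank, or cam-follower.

links: 4 (incl. ground); joints: 3 revolute, 1 prismatic, 0 higher (cam) pair, forming one closed loop
4 links, 3 revolutes + 1 prismatic in one loop → slider-crank

slider-crank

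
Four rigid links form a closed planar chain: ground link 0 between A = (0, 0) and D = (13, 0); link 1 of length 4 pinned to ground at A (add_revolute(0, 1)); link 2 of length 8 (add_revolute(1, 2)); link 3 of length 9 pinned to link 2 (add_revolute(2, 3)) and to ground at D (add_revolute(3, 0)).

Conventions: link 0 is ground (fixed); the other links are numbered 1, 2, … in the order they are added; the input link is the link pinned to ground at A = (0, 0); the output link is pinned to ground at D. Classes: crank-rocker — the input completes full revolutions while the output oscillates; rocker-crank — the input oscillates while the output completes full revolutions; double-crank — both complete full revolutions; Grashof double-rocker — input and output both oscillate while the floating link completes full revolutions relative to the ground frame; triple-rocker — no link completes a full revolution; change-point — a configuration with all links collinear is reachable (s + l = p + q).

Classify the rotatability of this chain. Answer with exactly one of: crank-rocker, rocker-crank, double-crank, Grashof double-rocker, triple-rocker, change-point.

lengths: ground=13, input=4, coupler=8, output=9
sorted: s=4 (shortest), l=13 (longest), p+q=17
s + l = 17 vs p + q = 17
s + l = p + q → change-point (collinear configuration reachable)

change-point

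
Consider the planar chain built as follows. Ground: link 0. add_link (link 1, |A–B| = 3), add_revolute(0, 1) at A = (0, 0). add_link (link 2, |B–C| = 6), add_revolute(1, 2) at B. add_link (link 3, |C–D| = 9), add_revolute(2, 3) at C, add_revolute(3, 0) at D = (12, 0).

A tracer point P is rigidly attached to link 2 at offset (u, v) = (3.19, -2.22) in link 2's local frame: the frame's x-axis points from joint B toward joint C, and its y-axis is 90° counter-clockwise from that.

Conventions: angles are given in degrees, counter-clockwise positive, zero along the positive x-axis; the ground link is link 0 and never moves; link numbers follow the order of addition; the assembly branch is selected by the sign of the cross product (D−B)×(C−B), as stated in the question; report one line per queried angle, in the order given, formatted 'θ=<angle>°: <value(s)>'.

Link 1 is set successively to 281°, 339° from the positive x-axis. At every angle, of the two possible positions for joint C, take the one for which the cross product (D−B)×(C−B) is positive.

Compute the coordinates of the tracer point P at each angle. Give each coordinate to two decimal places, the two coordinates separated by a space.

A=(0,0), D=(12.00,0)
θ=281°: B = A + 3.00·(cos281°, sin281°) = (0.5724, -2.9449)
θ=281°: |BD| = 11.8009
θ=281°: circle(B,6.00) ∩ circle(D,9.00): a=3.9938, h=4.4776
θ=281°:   candidates: C₊=(3.3225,2.3878) cross=52.840; C₋=(5.5573,-6.2842) cross=-52.840
θ=281°:   branch + wants cross > 0 → take C=(3.3225,2.3878) (cross=52.840)
θ=281°: ex = (C−B)/|BC| = (0.4583,0.8888); ey = (-0.8888,0.4583)
θ=281°: P = B + 3.19·ex + -2.22·ey = (4.0076,-1.1272)
θ=339°: B = A + 3.00·(cos339°, sin339°) = (2.8007, -1.0751)
θ=339°: |BD| = 9.2619
θ=339°: circle(B,6.00) ∩ circle(D,9.00): a=2.2016, h=5.5815
θ=339°:   candidates: C₊=(4.3396,4.7242) cross=51.695; C₋=(5.6354,-6.3633) cross=-51.695
θ=339°:   branch + wants cross > 0 → take C=(4.3396,4.7242) (cross=51.695)
θ=339°: ex = (C−B)/|BC| = (0.2565,0.9666); ey = (-0.9666,0.2565)
θ=339°: P = B + 3.19·ex + -2.22·ey = (5.7646,1.4388)

θ=281°: 4.01 -1.13
θ=339°: 5.76 1.44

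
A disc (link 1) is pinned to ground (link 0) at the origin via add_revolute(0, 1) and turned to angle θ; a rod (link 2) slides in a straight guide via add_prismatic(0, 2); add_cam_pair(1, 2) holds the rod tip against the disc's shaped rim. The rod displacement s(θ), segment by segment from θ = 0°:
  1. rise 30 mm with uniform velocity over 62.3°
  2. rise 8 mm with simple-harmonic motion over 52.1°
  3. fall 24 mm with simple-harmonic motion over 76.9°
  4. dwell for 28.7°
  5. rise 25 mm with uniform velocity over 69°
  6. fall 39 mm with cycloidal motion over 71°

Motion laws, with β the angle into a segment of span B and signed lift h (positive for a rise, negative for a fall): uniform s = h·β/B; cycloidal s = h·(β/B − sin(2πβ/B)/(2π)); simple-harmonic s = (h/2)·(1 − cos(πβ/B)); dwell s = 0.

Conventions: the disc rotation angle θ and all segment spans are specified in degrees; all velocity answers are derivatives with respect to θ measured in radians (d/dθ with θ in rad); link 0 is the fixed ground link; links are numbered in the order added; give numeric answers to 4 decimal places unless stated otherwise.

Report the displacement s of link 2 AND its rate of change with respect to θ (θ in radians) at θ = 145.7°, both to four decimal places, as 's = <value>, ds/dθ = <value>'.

segment 1 (0° to 62.3°, uniform, h = 30) is passed completely: s = 0.0000 + (30) = 30.0000
segment 2 (62.3° to 114.4°, simple-harmonic, h = 8) is passed completely: s = 30.0000 + (8) = 38.0000
θ = 145.7° falls in segment 3 (114.4° to 191.3°, simple-harmonic, h = -24): β = 145.7 − 114.4 = 31.3°, B = 76.9°; Δs = -24/2·(1 − cos(π·0.4070)) = -8.5444; s = 38.0000 − 8.5444 = 29.4556
velocity in seg [114.4°–191.3°] (simple-harmonic), θ in radians: β = 31.3° = 0.5463 rad, B = 76.9° = 1.3422 rad; ds/dθ = (πh/(2B)) sin(πβ/B) = (π·(-24)/(2·1.3422)) sin(π·0.4070) = -26.898647 mm/rad

s = 29.4556, ds/dθ = -26.8986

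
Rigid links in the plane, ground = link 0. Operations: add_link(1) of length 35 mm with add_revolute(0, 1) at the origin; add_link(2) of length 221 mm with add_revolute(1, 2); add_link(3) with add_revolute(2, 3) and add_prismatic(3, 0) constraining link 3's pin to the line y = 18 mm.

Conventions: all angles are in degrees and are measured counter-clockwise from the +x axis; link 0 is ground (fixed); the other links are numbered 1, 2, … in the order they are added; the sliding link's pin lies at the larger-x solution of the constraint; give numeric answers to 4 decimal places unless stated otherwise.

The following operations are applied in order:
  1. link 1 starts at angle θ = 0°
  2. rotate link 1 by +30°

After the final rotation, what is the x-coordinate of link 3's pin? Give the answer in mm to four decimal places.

geometry: r = 35 mm, L = 221 mm, e = 18 mm; θ starts at 0°
rotate link 1 by +30°: θ ← 0° +30° = 30°
crank pin P = (r cos θ, r sin θ) = (30.310889, 17.500000)
h = r sin θ − e = 17.500000 − 18 = -0.500000
x = r cos θ + √(L² − h²) = 30.310889 + 220.999434 = 251.310324

251.3103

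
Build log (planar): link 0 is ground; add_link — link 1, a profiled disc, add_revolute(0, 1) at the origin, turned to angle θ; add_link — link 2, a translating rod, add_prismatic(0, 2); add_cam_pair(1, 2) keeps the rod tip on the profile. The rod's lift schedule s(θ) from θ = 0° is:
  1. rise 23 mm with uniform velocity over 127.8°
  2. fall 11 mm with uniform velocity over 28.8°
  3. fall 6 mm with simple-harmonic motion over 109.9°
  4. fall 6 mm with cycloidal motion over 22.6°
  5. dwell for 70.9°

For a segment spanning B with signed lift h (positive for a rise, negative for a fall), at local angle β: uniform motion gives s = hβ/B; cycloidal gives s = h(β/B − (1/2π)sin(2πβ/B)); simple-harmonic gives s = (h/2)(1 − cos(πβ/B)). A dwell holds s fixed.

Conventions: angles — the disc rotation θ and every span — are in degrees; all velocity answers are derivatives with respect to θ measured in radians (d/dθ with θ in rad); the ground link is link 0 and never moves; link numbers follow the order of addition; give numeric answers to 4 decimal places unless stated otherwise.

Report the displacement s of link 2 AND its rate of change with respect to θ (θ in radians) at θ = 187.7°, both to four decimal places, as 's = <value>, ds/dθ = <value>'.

seg 1 [0°–127.8°] uniform, h=23: full span → s += 23 → s = 23.0000
seg 2 [127.8°–156.6°] uniform, h=-11: full span → s += -11 → s = 12.0000
seg 3 [156.6°–266.5°] simple-harmonic, h=-6: θ=187.7° here. β=31.1, B=109.9. -6/2·(1 − cos(π·0.2830)) = -1.1095 → s = 10.8905
velocity in seg [156.6°–266.5°] (simple-harmonic), θ in radians: β = 31.1° = 0.5428 rad, B = 109.9° = 1.9181 rad; ds/dθ = (πh/(2B)) sin(πβ/B) = (π·(-6)/(2·1.9181)) sin(π·0.2830) = -3.815161 mm/rad

s = 10.8905, ds/dθ = -3.8152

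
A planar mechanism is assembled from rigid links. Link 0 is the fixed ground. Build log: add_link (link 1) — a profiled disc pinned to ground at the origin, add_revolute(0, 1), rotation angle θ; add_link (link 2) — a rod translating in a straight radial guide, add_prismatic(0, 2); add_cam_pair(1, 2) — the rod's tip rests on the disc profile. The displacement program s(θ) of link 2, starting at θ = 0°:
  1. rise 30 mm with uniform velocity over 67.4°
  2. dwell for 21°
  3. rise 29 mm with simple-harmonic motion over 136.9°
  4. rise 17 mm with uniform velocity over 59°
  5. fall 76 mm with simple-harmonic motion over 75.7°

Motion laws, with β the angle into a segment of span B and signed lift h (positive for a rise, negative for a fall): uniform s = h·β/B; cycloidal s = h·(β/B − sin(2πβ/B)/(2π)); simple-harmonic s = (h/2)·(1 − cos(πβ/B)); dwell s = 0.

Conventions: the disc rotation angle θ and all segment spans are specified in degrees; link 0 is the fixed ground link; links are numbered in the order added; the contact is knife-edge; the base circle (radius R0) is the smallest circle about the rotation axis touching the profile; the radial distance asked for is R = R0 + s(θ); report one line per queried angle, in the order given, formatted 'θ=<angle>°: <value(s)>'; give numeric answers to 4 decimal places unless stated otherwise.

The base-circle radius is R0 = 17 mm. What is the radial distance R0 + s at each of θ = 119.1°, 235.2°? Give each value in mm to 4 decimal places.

seg 1 [0°–67.4°] uniform, h=30: full span → s += 30 → s = 30.0000
seg 2 [67.4°–88.4°] dwell: s stays 30.0000
seg 3 [88.4°–225.3°] simple-harmonic, h=29: θ=119.1° here. β=30.7, B=136.9. 29/2·(1 − cos(π·0.2243)) = 3.4520 → s = 33.4520
seg 3 [88.4°–225.3°] simple-harmonic, h=29: full span → s += 29 → s = 59.0000
seg 4 [225.3°–284.3°] uniform, h=17: θ=235.2° here. β=9.9, B=59. 17·9.9/59 = 2.8525 → s = 61.8525
θ=119.1°: R = R0 + s = 17 + 33.4520 = 50.4520
θ=235.2°: R = R0 + s = 17 + 61.8525 = 78.8525

θ=119.1°: 50.4520
θ=235.2°: 78.8525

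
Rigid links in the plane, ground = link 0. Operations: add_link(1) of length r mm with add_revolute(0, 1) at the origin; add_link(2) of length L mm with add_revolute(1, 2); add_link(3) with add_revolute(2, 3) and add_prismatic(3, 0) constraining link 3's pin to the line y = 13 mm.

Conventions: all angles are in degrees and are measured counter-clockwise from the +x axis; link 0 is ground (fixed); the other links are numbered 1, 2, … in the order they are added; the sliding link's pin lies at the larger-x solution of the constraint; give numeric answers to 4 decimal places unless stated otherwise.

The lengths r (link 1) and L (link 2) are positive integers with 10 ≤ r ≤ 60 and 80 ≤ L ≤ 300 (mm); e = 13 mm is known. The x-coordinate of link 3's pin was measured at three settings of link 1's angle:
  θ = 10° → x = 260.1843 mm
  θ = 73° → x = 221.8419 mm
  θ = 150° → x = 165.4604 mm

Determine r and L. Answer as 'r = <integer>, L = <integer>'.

constraint per measurement: (x − r cos θ)² + (r sin θ − e)² = L²
subtracting the θ₁ and θ₂ equations cancels the r² and L² terms:
r = (x₁² − x₂²) / (2[(x₁cos θ₁ + e sin θ₁) − (x₂cos θ₂ + e sin θ₂)]) = 50.9999 → r = 51
L² = (x₁ − r cos θ₁)² + (r sin θ₁ − e)² = 44099.9979 → L = 210.0000 → L = 210
check at θ₃=150°: x = 165.4604 (printed 165.4604) ✓

r = 51, L = 210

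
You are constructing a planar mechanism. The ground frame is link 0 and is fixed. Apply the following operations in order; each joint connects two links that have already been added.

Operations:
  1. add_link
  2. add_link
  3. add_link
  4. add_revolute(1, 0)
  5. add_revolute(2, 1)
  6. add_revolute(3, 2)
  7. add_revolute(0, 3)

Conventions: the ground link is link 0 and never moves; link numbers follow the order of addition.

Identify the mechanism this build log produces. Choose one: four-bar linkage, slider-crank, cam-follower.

links: 4 (incl. ground); joints: 4 revolute, 0 prismatic, 0 higher (cam) pair, forming one closed loop
4 links in a single 4R loop → four-bar linkage

four-bar linkage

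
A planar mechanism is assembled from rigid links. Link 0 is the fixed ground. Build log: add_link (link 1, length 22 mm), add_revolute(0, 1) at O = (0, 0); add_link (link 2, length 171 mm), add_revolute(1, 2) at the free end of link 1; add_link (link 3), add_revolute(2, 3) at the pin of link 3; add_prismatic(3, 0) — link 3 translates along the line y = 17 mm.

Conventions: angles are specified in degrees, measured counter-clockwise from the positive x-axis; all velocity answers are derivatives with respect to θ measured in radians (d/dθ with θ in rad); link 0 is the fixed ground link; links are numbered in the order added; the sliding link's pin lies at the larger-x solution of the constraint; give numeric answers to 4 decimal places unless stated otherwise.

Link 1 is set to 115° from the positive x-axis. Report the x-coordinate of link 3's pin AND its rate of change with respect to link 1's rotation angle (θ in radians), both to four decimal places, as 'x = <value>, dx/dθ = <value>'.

geometry: r = 22 mm, L = 171 mm, e = 17 mm
crank pin P = (r cos θ, r sin θ) = (-9.297602, 19.938771)
h = r sin θ − e = 19.938771 − 17 = 2.938771
x = r cos θ + √(L² − h²) = -9.297602 + 170.974746 = 161.677144
dx/dθ = −r sin θ − h·r cos θ/√(L² − h²) (θ in radians; h = 2.938771) = -19.778961

x = 161.6771, dx/dθ = -19.7790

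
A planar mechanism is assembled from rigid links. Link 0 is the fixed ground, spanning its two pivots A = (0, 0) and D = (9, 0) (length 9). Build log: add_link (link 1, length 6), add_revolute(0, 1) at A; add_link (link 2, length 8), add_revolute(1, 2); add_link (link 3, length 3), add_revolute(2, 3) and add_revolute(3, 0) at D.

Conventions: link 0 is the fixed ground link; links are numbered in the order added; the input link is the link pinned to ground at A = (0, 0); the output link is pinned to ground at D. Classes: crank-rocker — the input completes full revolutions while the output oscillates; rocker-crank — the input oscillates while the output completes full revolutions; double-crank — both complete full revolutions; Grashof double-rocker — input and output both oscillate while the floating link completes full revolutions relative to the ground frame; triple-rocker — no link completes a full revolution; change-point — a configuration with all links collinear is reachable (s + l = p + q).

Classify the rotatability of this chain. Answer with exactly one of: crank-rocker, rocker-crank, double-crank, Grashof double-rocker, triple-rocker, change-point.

lengths: ground=9, input=6, coupler=8, output=3
sorted: s=3 (shortest), l=9 (longest), p+q=14
s + l = 12 vs p + q = 14
s + l < p + q (Grashof) with shortest = output link → rocker-crank

rocker-crank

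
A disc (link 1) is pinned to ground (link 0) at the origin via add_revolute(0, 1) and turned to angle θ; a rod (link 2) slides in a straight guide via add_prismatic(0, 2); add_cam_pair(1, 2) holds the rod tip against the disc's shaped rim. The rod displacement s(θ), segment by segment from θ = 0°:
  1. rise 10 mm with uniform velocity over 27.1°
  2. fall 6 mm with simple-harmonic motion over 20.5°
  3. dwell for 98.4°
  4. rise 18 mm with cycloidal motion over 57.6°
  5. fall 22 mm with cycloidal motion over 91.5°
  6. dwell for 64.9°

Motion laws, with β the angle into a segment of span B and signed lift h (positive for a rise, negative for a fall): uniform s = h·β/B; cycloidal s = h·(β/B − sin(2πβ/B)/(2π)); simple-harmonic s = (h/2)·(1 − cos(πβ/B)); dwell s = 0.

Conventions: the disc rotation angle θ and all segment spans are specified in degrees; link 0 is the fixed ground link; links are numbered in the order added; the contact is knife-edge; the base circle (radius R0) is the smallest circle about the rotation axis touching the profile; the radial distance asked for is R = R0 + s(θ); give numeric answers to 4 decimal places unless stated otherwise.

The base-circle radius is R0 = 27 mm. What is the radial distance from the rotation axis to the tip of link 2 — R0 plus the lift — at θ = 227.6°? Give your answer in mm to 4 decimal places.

segment 1 (0° to 27.1°, uniform, h = 10) is passed completely: s = 0.0000 + (10) = 10.0000
segment 2 (27.1° to 47.6°, simple-harmonic, h = -6) is passed completely: s = 10.0000 + (-6) = 4.0000
segment 3 (47.6° to 146°, dwell): s unchanged at 4.0000
segment 4 (146° to 203.6°, cycloidal, h = 18) is passed completely: s = 4.0000 + (18) = 22.0000
θ = 227.6° falls in segment 5 (203.6° to 295.1°, cycloidal, h = -22): β = 227.6 − 203.6 = 24°, B = 91.5°; Δs = -22·(0.2623 − sin(2π·0.2623)/(2π)) = -2.2795; s = 22.0000 − 2.2795 = 19.7205
R = R0 + s = 27 + 19.7205 = 46.7205

46.7205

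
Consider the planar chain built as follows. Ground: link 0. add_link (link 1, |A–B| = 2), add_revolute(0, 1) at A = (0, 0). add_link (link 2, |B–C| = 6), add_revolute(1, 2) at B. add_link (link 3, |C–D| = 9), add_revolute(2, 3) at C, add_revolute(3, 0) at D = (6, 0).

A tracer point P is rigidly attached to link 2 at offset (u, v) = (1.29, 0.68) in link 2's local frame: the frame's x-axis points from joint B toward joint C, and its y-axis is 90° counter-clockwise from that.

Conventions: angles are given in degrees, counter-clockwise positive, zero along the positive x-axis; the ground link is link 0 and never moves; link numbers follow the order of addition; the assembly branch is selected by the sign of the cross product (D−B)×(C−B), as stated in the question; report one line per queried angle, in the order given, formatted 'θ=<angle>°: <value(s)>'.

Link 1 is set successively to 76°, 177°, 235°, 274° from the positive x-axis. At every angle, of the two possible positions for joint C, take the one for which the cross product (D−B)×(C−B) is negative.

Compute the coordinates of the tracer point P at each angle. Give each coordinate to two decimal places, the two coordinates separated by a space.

A=(0,0), D=(6.00,0)
θ=76°: B = A + 2.00·(cos76°, sin76°) = (0.4838, 1.9406)
θ=76°: |BD| = 5.8476
θ=76°: circle(B,6.00) ∩ circle(D,9.00): a=-0.9240, h=5.9284
θ=76°:   candidates: C₊=(1.5797,7.8397) cross=34.667; C₋=(-2.3552,-3.3452) cross=-34.667
θ=76°:   branch - wants cross < 0 → take C=(-2.3552,-3.3452) (cross=-34.667)
θ=76°: ex = (C−B)/|BC| = (-0.4732,-0.8810); ey = (0.8810,-0.4732)
θ=76°: P = B + 1.29·ex + 0.68·ey = (0.4725,0.4824)
θ=177°: B = A + 2.00·(cos177°, sin177°) = (-1.9973, 0.1047)
θ=177°: |BD| = 7.9979
θ=177°: circle(B,6.00) ∩ circle(D,9.00): a=1.1857, h=5.8817
θ=177°:   candidates: C₊=(-0.7346,5.9703) cross=47.041; C₋=(-0.8886,-5.7920) cross=-47.041
θ=177°:   branch - wants cross < 0 → take C=(-0.8886,-5.7920) (cross=-47.041)
θ=177°: ex = (C−B)/|BC| = (0.1848,-0.9828); ey = (0.9828,0.1848)
θ=177°: P = B + 1.29·ex + 0.68·ey = (-1.0906,-1.0375)
θ=235°: B = A + 2.00·(cos235°, sin235°) = (-1.1472, -1.6383)
θ=235°: |BD| = 7.3325
θ=235°: circle(B,6.00) ∩ circle(D,9.00): a=0.5977, h=5.9702
θ=235°:   candidates: C₊=(-1.8984,4.3145) cross=43.776; C₋=(0.7694,-7.3240) cross=-43.776
θ=235°:   branch - wants cross < 0 → take C=(0.7694,-7.3240) (cross=-43.776)
θ=235°: ex = (C−B)/|BC| = (0.3194,-0.9476); ey = (0.9476,0.3194)
θ=235°: P = B + 1.29·ex + 0.68·ey = (-0.0907,-2.6435)
θ=274°: B = A + 2.00·(cos274°, sin274°) = (0.1395, -1.9951)
θ=274°: |BD| = 6.1908
θ=274°: circle(B,6.00) ∩ circle(D,9.00): a=-0.5390, h=5.9757
θ=274°:   candidates: C₊=(-2.2966,3.4881) cross=36.995; C₋=(1.5551,-7.8258) cross=-36.995
θ=274°:   branch - wants cross < 0 → take C=(1.5551,-7.8258) (cross=-36.995)
θ=274°: ex = (C−B)/|BC| = (0.2359,-0.9718); ey = (0.9718,0.2359)
θ=274°: P = B + 1.29·ex + 0.68·ey = (1.1047,-3.0883)

θ=76°: 0.47 0.48
θ=177°: -1.09 -1.04
θ=235°: -0.09 -2.64
θ=274°: 1.10 -3.09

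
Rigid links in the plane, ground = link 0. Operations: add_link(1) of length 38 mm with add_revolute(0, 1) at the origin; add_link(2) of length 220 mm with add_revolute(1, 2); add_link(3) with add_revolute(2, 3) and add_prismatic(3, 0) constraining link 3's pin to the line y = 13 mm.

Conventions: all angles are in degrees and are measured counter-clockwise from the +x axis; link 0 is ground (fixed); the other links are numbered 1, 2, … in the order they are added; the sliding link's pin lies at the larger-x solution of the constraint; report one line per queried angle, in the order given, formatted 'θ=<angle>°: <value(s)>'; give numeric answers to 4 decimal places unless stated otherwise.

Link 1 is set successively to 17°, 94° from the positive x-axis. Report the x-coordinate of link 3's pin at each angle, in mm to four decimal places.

geometry: r = 38 mm, L = 220 mm, e = 13 mm
θ=17°: crank pin P = (r cos θ, r sin θ) = (36.339581, 11.110125)
θ=17°: h = r sin θ − e = 11.110125 − 13 = -1.889875
θ=17°: x = r cos θ + √(L² − h²) = 36.339581 + 219.991883 = 256.331463
θ=94°: crank pin P = (r cos θ, r sin θ) = (-2.650746, 37.907434)
θ=94°: h = r sin θ − e = 37.907434 − 13 = 24.907434
θ=94°: x = r cos θ + √(L² − h²) = -2.650746 + 218.585498 = 215.934752

θ=17°: 256.3315
θ=94°: 215.9348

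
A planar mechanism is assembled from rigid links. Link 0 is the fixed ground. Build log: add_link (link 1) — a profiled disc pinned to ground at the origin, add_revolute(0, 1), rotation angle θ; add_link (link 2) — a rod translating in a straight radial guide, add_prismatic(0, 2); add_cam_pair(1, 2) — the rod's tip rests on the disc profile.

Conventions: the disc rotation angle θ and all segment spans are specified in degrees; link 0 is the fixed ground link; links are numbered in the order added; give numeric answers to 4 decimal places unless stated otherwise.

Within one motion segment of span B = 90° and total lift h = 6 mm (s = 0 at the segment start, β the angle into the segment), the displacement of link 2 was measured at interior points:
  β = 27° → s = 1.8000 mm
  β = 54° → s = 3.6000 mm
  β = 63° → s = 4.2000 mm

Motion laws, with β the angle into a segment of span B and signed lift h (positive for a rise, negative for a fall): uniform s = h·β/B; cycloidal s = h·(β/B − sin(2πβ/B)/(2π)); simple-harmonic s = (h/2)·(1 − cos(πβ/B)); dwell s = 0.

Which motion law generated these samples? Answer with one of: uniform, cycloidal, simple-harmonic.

candidates at β/B = r: uniform s = h·r (linear in β); cycloidal s = h·(r − sin(2πr)/(2π)); simple-harmonic s = (h/2)(1 − cos(πr))
β=27°: printed 1.8000 | uniform 1.8000, cycloidal 0.8918, simple-harmonic 1.2366
β=54°: printed 3.6000 | uniform 3.6000, cycloidal 4.1613, simple-harmonic 3.9271
β=63°: printed 4.2000 | uniform 4.2000, cycloidal 5.1082, simple-harmonic 4.7634
only one law matches every sample → uniform

uniform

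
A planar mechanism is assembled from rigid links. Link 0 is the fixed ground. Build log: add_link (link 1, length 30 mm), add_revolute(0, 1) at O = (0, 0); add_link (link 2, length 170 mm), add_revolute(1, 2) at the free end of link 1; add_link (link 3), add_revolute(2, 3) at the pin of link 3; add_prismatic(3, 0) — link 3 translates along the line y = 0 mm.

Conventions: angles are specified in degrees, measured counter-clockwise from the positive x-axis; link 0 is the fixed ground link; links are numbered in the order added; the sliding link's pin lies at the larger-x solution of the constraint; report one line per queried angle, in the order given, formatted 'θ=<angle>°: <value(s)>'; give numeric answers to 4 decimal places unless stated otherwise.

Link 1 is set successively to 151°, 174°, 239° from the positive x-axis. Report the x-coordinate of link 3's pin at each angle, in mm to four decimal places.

geometry: r = 30 mm, L = 170 mm, e = 0 mm
θ=151°: crank pin P = (r cos θ, r sin θ) = (-26.238591, 14.544289)
θ=151°: h = r sin θ − e = 14.544289 − 0 = 14.544289
θ=151°: x = r cos θ + √(L² − h²) = -26.238591 + 169.376692 = 143.138100
θ=174°: crank pin P = (r cos θ, r sin θ) = (-29.835657, 3.135854)
θ=174°: h = r sin θ − e = 3.135854 − 0 = 3.135854
θ=174°: x = r cos θ + √(L² − h²) = -29.835657 + 169.971075 = 140.135418
θ=239°: crank pin P = (r cos θ, r sin θ) = (-15.451142, -25.715019)
θ=239°: h = r sin θ − e = -25.715019 − 0 = -25.715019
θ=239°: x = r cos θ + √(L² − h²) = -15.451142 + 168.043857 = 152.592715

θ=151°: 143.1381
θ=174°: 140.1354
θ=239°: 152.5927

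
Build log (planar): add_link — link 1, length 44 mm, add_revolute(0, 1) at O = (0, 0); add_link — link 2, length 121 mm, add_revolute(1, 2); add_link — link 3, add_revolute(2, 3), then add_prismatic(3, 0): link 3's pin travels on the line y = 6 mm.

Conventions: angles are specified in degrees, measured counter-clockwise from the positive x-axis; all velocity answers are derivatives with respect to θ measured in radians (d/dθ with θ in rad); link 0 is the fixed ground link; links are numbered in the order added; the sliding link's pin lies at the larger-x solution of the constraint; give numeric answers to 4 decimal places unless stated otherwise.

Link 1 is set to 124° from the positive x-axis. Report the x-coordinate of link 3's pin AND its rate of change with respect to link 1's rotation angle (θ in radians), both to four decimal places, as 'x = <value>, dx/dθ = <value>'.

geometry: r = 44 mm, L = 121 mm, e = 6 mm
crank pin P = (r cos θ, r sin θ) = (-24.604488, 36.477653)
h = r sin θ − e = 36.477653 − 6 = 30.477653
x = r cos θ + √(L² − h²) = -24.604488 + 117.098730 = 92.494243
dx/dθ = −r sin θ − h·r cos θ/√(L² − h²) (θ in radians; h = 30.477653) = -30.073766

x = 92.4942, dx/dθ = -30.0738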